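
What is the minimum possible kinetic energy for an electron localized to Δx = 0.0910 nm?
1.150 eV

Localizing a particle requires giving it sufficient momentum uncertainty:

1. From uncertainty principle: Δp ≥ ℏ/(2Δx)
   Δp_min = (1.055e-34 J·s) / (2 × 9.100e-11 m)
   Δp_min = 5.794e-25 kg·m/s

2. This momentum uncertainty corresponds to kinetic energy:
   KE ≈ (Δp)²/(2m) = (5.794e-25)²/(2 × 9.109e-31 kg)
   KE = 1.843e-19 J = 1.150 eV

Tighter localization requires more energy.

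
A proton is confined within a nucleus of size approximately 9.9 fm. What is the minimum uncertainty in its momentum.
5.326 × 10^-21 kg·m/s

Using the Heisenberg uncertainty principle:
ΔxΔp ≥ ℏ/2

With Δx ≈ L = 9.900e-15 m (the confinement size):
Δp_min = ℏ/(2Δx)
Δp_min = (1.055e-34 J·s) / (2 × 9.900e-15 m)
Δp_min = 5.326e-21 kg·m/s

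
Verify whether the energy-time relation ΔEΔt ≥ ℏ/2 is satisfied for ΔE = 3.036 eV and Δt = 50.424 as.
No, it violates the uncertainty relation.

Calculate the product ΔEΔt:
ΔE = 3.036 eV = 4.864e-19 J
ΔEΔt = (4.864e-19 J) × (5.042e-17 s)
ΔEΔt = 2.453e-35 J·s

Compare to the minimum allowed value ℏ/2:
ℏ/2 = 5.273e-35 J·s

Since ΔEΔt = 2.453e-35 J·s < 5.273e-35 J·s = ℏ/2,
this violates the uncertainty relation.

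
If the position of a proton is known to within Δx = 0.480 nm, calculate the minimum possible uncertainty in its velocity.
65.676 m/s

Using the Heisenberg uncertainty principle and Δp = mΔv:
ΔxΔp ≥ ℏ/2
Δx(mΔv) ≥ ℏ/2

The minimum uncertainty in velocity is:
Δv_min = ℏ/(2mΔx)
Δv_min = (1.055e-34 J·s) / (2 × 1.673e-27 kg × 4.800e-10 m)
Δv_min = 6.568e+01 m/s = 65.676 m/s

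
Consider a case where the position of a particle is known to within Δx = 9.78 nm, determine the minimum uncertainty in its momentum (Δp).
5.391 × 10^-27 kg·m/s

Using the Heisenberg uncertainty principle:
ΔxΔp ≥ ℏ/2

The minimum uncertainty in momentum is:
Δp_min = ℏ/(2Δx)
Δp_min = (1.055e-34 J·s) / (2 × 9.780e-09 m)
Δp_min = 5.391e-27 kg·m/s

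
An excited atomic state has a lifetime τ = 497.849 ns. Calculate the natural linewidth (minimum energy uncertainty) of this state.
661.056 peV

Using the energy-time uncertainty principle:
ΔEΔt ≥ ℏ/2

The lifetime τ represents the time uncertainty Δt.
The natural linewidth (minimum energy uncertainty) is:

ΔE = ℏ/(2τ)
ΔE = (1.055e-34 J·s) / (2 × 4.978e-07 s)
ΔE = 1.059e-28 J = 661.056 peV

This natural linewidth limits the precision of spectroscopic measurements.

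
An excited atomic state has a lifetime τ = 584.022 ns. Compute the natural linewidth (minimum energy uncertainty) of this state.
563.516 peV

Using the energy-time uncertainty principle:
ΔEΔt ≥ ℏ/2

The lifetime τ represents the time uncertainty Δt.
The natural linewidth (minimum energy uncertainty) is:

ΔE = ℏ/(2τ)
ΔE = (1.055e-34 J·s) / (2 × 5.840e-07 s)
ΔE = 9.029e-29 J = 563.516 peV

This natural linewidth limits the precision of spectroscopic measurements.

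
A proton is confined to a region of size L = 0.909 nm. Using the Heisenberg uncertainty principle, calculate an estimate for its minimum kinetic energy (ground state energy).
6.278 μeV

Using the uncertainty principle to estimate ground state energy:

1. The position uncertainty is approximately the confinement size:
   Δx ≈ L = 9.090e-10 m

2. From ΔxΔp ≥ ℏ/2, the minimum momentum uncertainty is:
   Δp ≈ ℏ/(2L) = 5.801e-26 kg·m/s

3. The kinetic energy is approximately:
   KE ≈ (Δp)²/(2m) = (5.801e-26)²/(2 × 1.673e-27 kg)
   KE ≈ 1.006e-24 J = 6.278 μeV

This is an order-of-magnitude estimate of the ground state energy.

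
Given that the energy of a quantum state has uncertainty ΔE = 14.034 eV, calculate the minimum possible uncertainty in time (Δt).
23.451 as

Using the energy-time uncertainty principle:
ΔEΔt ≥ ℏ/2

The minimum uncertainty in time is:
Δt_min = ℏ/(2ΔE)
Δt_min = (1.055e-34 J·s) / (2 × 2.248e-18 J)
Δt_min = 2.345e-17 s = 23.451 as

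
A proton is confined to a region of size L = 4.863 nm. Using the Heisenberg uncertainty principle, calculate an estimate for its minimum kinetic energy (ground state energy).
219.354 neV

Using the uncertainty principle to estimate ground state energy:

1. The position uncertainty is approximately the confinement size:
   Δx ≈ L = 4.863e-09 m

2. From ΔxΔp ≥ ℏ/2, the minimum momentum uncertainty is:
   Δp ≈ ℏ/(2L) = 1.084e-26 kg·m/s

3. The kinetic energy is approximately:
   KE ≈ (Δp)²/(2m) = (1.084e-26)²/(2 × 1.673e-27 kg)
   KE ≈ 3.514e-26 J = 219.354 neV

This is an order-of-magnitude estimate of the ground state energy.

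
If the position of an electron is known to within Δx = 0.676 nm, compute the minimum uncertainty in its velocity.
85.627 km/s

Using the Heisenberg uncertainty principle and Δp = mΔv:
ΔxΔp ≥ ℏ/2
Δx(mΔv) ≥ ℏ/2

The minimum uncertainty in velocity is:
Δv_min = ℏ/(2mΔx)
Δv_min = (1.055e-34 J·s) / (2 × 9.109e-31 kg × 6.760e-10 m)
Δv_min = 8.563e+04 m/s = 85.627 km/s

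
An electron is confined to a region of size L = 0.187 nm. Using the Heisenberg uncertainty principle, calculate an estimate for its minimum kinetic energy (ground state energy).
272.383 meV

Using the uncertainty principle to estimate ground state energy:

1. The position uncertainty is approximately the confinement size:
   Δx ≈ L = 1.870e-10 m

2. From ΔxΔp ≥ ℏ/2, the minimum momentum uncertainty is:
   Δp ≈ ℏ/(2L) = 2.820e-25 kg·m/s

3. The kinetic energy is approximately:
   KE ≈ (Δp)²/(2m) = (2.820e-25)²/(2 × 9.109e-31 kg)
   KE ≈ 4.364e-20 J = 272.383 meV

This is an order-of-magnitude estimate of the ground state energy.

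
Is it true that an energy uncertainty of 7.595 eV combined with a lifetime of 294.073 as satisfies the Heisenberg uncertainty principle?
Yes, it satisfies the uncertainty relation.

Calculate the product ΔEΔt:
ΔE = 7.595 eV = 1.217e-18 J
ΔEΔt = (1.217e-18 J) × (2.941e-16 s)
ΔEΔt = 3.578e-34 J·s

Compare to the minimum allowed value ℏ/2:
ℏ/2 = 5.273e-35 J·s

Since ΔEΔt = 3.578e-34 J·s ≥ 5.273e-35 J·s = ℏ/2,
this satisfies the uncertainty relation.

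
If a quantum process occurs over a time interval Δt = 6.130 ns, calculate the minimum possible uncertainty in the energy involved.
53.688 neV

Using the energy-time uncertainty principle:
ΔEΔt ≥ ℏ/2

The minimum uncertainty in energy is:
ΔE_min = ℏ/(2Δt)
ΔE_min = (1.055e-34 J·s) / (2 × 6.130e-09 s)
ΔE_min = 8.602e-27 J = 53.688 neV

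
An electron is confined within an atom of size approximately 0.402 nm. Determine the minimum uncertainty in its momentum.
1.312 × 10^-25 kg·m/s

Using the Heisenberg uncertainty principle:
ΔxΔp ≥ ℏ/2

With Δx ≈ L = 4.020e-10 m (the confinement size):
Δp_min = ℏ/(2Δx)
Δp_min = (1.055e-34 J·s) / (2 × 4.020e-10 m)
Δp_min = 1.312e-25 kg·m/s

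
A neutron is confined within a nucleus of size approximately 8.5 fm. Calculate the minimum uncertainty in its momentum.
6.203 × 10^-21 kg·m/s

Using the Heisenberg uncertainty principle:
ΔxΔp ≥ ℏ/2

With Δx ≈ L = 8.500e-15 m (the confinement size):
Δp_min = ℏ/(2Δx)
Δp_min = (1.055e-34 J·s) / (2 × 8.500e-15 m)
Δp_min = 6.203e-21 kg·m/s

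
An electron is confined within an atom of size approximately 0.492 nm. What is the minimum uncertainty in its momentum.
1.072 × 10^-25 kg·m/s

Using the Heisenberg uncertainty principle:
ΔxΔp ≥ ℏ/2

With Δx ≈ L = 4.920e-10 m (the confinement size):
Δp_min = ℏ/(2Δx)
Δp_min = (1.055e-34 J·s) / (2 × 4.920e-10 m)
Δp_min = 1.072e-25 kg·m/s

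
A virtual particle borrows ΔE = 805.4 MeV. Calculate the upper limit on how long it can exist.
4.086 × 10^-25 s

Using the energy-time uncertainty principle:
ΔEΔt ≥ ℏ/2

For a virtual particle borrowing energy ΔE, the maximum lifetime is:
Δt_max = ℏ/(2ΔE)

Converting energy:
ΔE = 805.4 MeV = 1.290e-10 J

Δt_max = (1.055e-34 J·s) / (2 × 1.290e-10 J)
Δt_max = 4.086e-25 s = 4.086 × 10^-25 s

Virtual particles with higher borrowed energy exist for shorter times.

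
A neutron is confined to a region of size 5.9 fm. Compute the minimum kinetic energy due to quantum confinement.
148.817 keV

Using the uncertainty principle:

1. Position uncertainty: Δx ≈ 5.900e-15 m
2. Minimum momentum uncertainty: Δp = ℏ/(2Δx) = 8.937e-21 kg·m/s
3. Minimum kinetic energy:
   KE = (Δp)²/(2m) = (8.937e-21)²/(2 × 1.675e-27 kg)
   KE = 2.384e-14 J = 148.817 keV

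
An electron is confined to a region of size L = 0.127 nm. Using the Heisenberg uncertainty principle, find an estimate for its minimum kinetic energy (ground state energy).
590.548 meV

Using the uncertainty principle to estimate ground state energy:

1. The position uncertainty is approximately the confinement size:
   Δx ≈ L = 1.270e-10 m

2. From ΔxΔp ≥ ℏ/2, the minimum momentum uncertainty is:
   Δp ≈ ℏ/(2L) = 4.152e-25 kg·m/s

3. The kinetic energy is approximately:
   KE ≈ (Δp)²/(2m) = (4.152e-25)²/(2 × 9.109e-31 kg)
   KE ≈ 9.462e-20 J = 590.548 meV

This is an order-of-magnitude estimate of the ground state energy.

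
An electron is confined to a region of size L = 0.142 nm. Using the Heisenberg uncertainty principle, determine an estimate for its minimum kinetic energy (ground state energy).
472.374 meV

Using the uncertainty principle to estimate ground state energy:

1. The position uncertainty is approximately the confinement size:
   Δx ≈ L = 1.420e-10 m

2. From ΔxΔp ≥ ℏ/2, the minimum momentum uncertainty is:
   Δp ≈ ℏ/(2L) = 3.713e-25 kg·m/s

3. The kinetic energy is approximately:
   KE ≈ (Δp)²/(2m) = (3.713e-25)²/(2 × 9.109e-31 kg)
   KE ≈ 7.568e-20 J = 472.374 meV

This is an order-of-magnitude estimate of the ground state energy.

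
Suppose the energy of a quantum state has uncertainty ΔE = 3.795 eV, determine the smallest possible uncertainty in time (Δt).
86.721 as

Using the energy-time uncertainty principle:
ΔEΔt ≥ ℏ/2

The minimum uncertainty in time is:
Δt_min = ℏ/(2ΔE)
Δt_min = (1.055e-34 J·s) / (2 × 6.080e-19 J)
Δt_min = 8.672e-17 s = 86.721 as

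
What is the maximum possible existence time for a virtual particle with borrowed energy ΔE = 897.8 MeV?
3.666 × 10^-25 s

Using the energy-time uncertainty principle:
ΔEΔt ≥ ℏ/2

For a virtual particle borrowing energy ΔE, the maximum lifetime is:
Δt_max = ℏ/(2ΔE)

Converting energy:
ΔE = 897.8 MeV = 1.438e-10 J

Δt_max = (1.055e-34 J·s) / (2 × 1.438e-10 J)
Δt_max = 3.666e-25 s = 3.666 × 10^-25 s

Virtual particles with higher borrowed energy exist for shorter times.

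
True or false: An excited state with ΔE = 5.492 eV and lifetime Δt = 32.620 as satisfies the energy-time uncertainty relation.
No, it violates the uncertainty relation.

Calculate the product ΔEΔt:
ΔE = 5.492 eV = 8.799e-19 J
ΔEΔt = (8.799e-19 J) × (3.262e-17 s)
ΔEΔt = 2.870e-35 J·s

Compare to the minimum allowed value ℏ/2:
ℏ/2 = 5.273e-35 J·s

Since ΔEΔt = 2.870e-35 J·s < 5.273e-35 J·s = ℏ/2,
this violates the uncertainty relation.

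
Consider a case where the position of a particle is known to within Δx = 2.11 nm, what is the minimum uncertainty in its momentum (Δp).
2.499 × 10^-26 kg·m/s

Using the Heisenberg uncertainty principle:
ΔxΔp ≥ ℏ/2

The minimum uncertainty in momentum is:
Δp_min = ℏ/(2Δx)
Δp_min = (1.055e-34 J·s) / (2 × 2.110e-09 m)
Δp_min = 2.499e-26 kg·m/s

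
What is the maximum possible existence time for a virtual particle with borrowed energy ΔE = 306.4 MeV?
1.074 ys

Using the energy-time uncertainty principle:
ΔEΔt ≥ ℏ/2

For a virtual particle borrowing energy ΔE, the maximum lifetime is:
Δt_max = ℏ/(2ΔE)

Converting energy:
ΔE = 306.4 MeV = 4.909e-11 J

Δt_max = (1.055e-34 J·s) / (2 × 4.909e-11 J)
Δt_max = 1.074e-24 s = 1.074 ys

Virtual particles with higher borrowed energy exist for shorter times.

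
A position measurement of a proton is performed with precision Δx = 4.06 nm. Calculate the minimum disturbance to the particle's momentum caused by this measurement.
1.299 × 10^-26 kg·m/s

The uncertainty principle implies that measuring position disturbs momentum:
ΔxΔp ≥ ℏ/2

When we measure position with precision Δx, we necessarily introduce a momentum uncertainty:
Δp ≥ ℏ/(2Δx)
Δp_min = (1.055e-34 J·s) / (2 × 4.060e-09 m)
Δp_min = 1.299e-26 kg·m/s

The more precisely we measure position, the greater the momentum disturbance.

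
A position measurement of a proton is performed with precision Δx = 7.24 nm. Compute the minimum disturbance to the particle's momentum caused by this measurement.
7.283 × 10^-27 kg·m/s

The uncertainty principle implies that measuring position disturbs momentum:
ΔxΔp ≥ ℏ/2

When we measure position with precision Δx, we necessarily introduce a momentum uncertainty:
Δp ≥ ℏ/(2Δx)
Δp_min = (1.055e-34 J·s) / (2 × 7.240e-09 m)
Δp_min = 7.283e-27 kg·m/s

The more precisely we measure position, the greater the momentum disturbance.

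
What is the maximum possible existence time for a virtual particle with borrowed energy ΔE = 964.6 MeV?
3.412 × 10^-25 s

Using the energy-time uncertainty principle:
ΔEΔt ≥ ℏ/2

For a virtual particle borrowing energy ΔE, the maximum lifetime is:
Δt_max = ℏ/(2ΔE)

Converting energy:
ΔE = 964.6 MeV = 1.545e-10 J

Δt_max = (1.055e-34 J·s) / (2 × 1.545e-10 J)
Δt_max = 3.412e-25 s = 3.412 × 10^-25 s

Virtual particles with higher borrowed energy exist for shorter times.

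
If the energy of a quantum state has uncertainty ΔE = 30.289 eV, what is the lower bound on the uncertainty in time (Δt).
10.866 as

Using the energy-time uncertainty principle:
ΔEΔt ≥ ℏ/2

The minimum uncertainty in time is:
Δt_min = ℏ/(2ΔE)
Δt_min = (1.055e-34 J·s) / (2 × 4.853e-18 J)
Δt_min = 1.087e-17 s = 10.866 as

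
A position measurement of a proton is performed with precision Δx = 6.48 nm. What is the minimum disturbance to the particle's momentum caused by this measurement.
8.137 × 10^-27 kg·m/s

The uncertainty principle implies that measuring position disturbs momentum:
ΔxΔp ≥ ℏ/2

When we measure position with precision Δx, we necessarily introduce a momentum uncertainty:
Δp ≥ ℏ/(2Δx)
Δp_min = (1.055e-34 J·s) / (2 × 6.480e-09 m)
Δp_min = 8.137e-27 kg·m/s

The more precisely we measure position, the greater the momentum disturbance.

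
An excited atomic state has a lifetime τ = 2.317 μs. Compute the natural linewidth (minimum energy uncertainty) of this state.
142.040 peV

Using the energy-time uncertainty principle:
ΔEΔt ≥ ℏ/2

The lifetime τ represents the time uncertainty Δt.
The natural linewidth (minimum energy uncertainty) is:

ΔE = ℏ/(2τ)
ΔE = (1.055e-34 J·s) / (2 × 2.317e-06 s)
ΔE = 2.276e-29 J = 142.040 peV

This natural linewidth limits the precision of spectroscopic measurements.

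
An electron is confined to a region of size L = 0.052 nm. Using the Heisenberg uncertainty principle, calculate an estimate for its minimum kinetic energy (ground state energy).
3.523 eV

Using the uncertainty principle to estimate ground state energy:

1. The position uncertainty is approximately the confinement size:
   Δx ≈ L = 5.200e-11 m

2. From ΔxΔp ≥ ℏ/2, the minimum momentum uncertainty is:
   Δp ≈ ℏ/(2L) = 1.014e-24 kg·m/s

3. The kinetic energy is approximately:
   KE ≈ (Δp)²/(2m) = (1.014e-24)²/(2 × 9.109e-31 kg)
   KE ≈ 5.644e-19 J = 3.523 eV

This is an order-of-magnitude estimate of the ground state energy.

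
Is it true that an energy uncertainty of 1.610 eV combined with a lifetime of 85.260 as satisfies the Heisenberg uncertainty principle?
No, it violates the uncertainty relation.

Calculate the product ΔEΔt:
ΔE = 1.610 eV = 2.580e-19 J
ΔEΔt = (2.580e-19 J) × (8.526e-17 s)
ΔEΔt = 2.199e-35 J·s

Compare to the minimum allowed value ℏ/2:
ℏ/2 = 5.273e-35 J·s

Since ΔEΔt = 2.199e-35 J·s < 5.273e-35 J·s = ℏ/2,
this violates the uncertainty relation.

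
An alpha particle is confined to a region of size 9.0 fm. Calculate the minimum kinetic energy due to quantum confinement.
16.121 keV

Using the uncertainty principle:

1. Position uncertainty: Δx ≈ 9.000e-15 m
2. Minimum momentum uncertainty: Δp = ℏ/(2Δx) = 5.859e-21 kg·m/s
3. Minimum kinetic energy:
   KE = (Δp)²/(2m) = (5.859e-21)²/(2 × 6.645e-27 kg)
   KE = 2.583e-15 J = 16.121 keV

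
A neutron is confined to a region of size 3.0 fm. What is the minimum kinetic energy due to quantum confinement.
575.590 keV

Using the uncertainty principle:

1. Position uncertainty: Δx ≈ 3.000e-15 m
2. Minimum momentum uncertainty: Δp = ℏ/(2Δx) = 1.758e-20 kg·m/s
3. Minimum kinetic energy:
   KE = (Δp)²/(2m) = (1.758e-20)²/(2 × 1.675e-27 kg)
   KE = 9.222e-14 J = 575.590 keV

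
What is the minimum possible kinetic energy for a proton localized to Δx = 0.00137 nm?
2.764 eV

Localizing a particle requires giving it sufficient momentum uncertainty:

1. From uncertainty principle: Δp ≥ ℏ/(2Δx)
   Δp_min = (1.055e-34 J·s) / (2 × 1.370e-12 m)
   Δp_min = 3.849e-23 kg·m/s

2. This momentum uncertainty corresponds to kinetic energy:
   KE ≈ (Δp)²/(2m) = (3.849e-23)²/(2 × 1.673e-27 kg)
   KE = 4.428e-19 J = 2.764 eV

Tighter localization requires more energy.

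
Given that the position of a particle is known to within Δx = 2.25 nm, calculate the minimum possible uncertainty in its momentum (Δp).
2.343 × 10^-26 kg·m/s

Using the Heisenberg uncertainty principle:
ΔxΔp ≥ ℏ/2

The minimum uncertainty in momentum is:
Δp_min = ℏ/(2Δx)
Δp_min = (1.055e-34 J·s) / (2 × 2.250e-09 m)
Δp_min = 2.343e-26 kg·m/s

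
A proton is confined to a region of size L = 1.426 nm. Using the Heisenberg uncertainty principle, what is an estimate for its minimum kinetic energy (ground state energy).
2.551 μeV

Using the uncertainty principle to estimate ground state energy:

1. The position uncertainty is approximately the confinement size:
   Δx ≈ L = 1.426e-09 m

2. From ΔxΔp ≥ ℏ/2, the minimum momentum uncertainty is:
   Δp ≈ ℏ/(2L) = 3.698e-26 kg·m/s

3. The kinetic energy is approximately:
   KE ≈ (Δp)²/(2m) = (3.698e-26)²/(2 × 1.673e-27 kg)
   KE ≈ 4.087e-25 J = 2.551 μeV

This is an order-of-magnitude estimate of the ground state energy.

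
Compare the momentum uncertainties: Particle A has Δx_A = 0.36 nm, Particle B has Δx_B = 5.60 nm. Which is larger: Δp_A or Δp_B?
Particle A has the larger minimum momentum uncertainty, by a factor of 15.56.

For each particle, the minimum momentum uncertainty is Δp_min = ℏ/(2Δx):

Particle A: Δp_A = ℏ/(2×3.600e-10 m) = 1.465e-25 kg·m/s
Particle B: Δp_B = ℏ/(2×5.600e-09 m) = 9.416e-27 kg·m/s

Ratio: Δp_A/Δp_B = 15.56

Since Δp_min ∝ 1/Δx, the particle with smaller position uncertainty (A) has larger momentum uncertainty.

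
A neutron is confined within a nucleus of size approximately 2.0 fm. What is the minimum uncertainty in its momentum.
2.636 × 10^-20 kg·m/s

Using the Heisenberg uncertainty principle:
ΔxΔp ≥ ℏ/2

With Δx ≈ L = 2.000e-15 m (the confinement size):
Δp_min = ℏ/(2Δx)
Δp_min = (1.055e-34 J·s) / (2 × 2.000e-15 m)
Δp_min = 2.636e-20 kg·m/s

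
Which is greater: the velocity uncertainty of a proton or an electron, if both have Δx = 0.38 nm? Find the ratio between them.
The electron has the larger minimum velocity uncertainty, by a ratio of 1836.2.

For both particles, Δp_min = ℏ/(2Δx) = 1.388e-25 kg·m/s (same for both).

The velocity uncertainty is Δv = Δp/m:
- proton: Δv = 1.388e-25 / 1.673e-27 = 8.296e+01 m/s = 82.959 m/s
- electron: Δv = 1.388e-25 / 9.109e-31 = 1.523e+05 m/s = 152.326 km/s

Ratio: 1.523e+05 / 8.296e+01 = 1836.2

The lighter particle has larger velocity uncertainty because Δv ∝ 1/m.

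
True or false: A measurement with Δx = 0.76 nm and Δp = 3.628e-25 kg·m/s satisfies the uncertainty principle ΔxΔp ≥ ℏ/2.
Yes, it satisfies the uncertainty principle.

Calculate the product ΔxΔp:
ΔxΔp = (7.600e-10 m) × (3.628e-25 kg·m/s)
ΔxΔp = 2.757e-34 J·s

Compare to the minimum allowed value ℏ/2:
ℏ/2 = 5.273e-35 J·s

Since ΔxΔp = 2.757e-34 J·s ≥ 5.273e-35 J·s = ℏ/2,
the measurement satisfies the uncertainty principle.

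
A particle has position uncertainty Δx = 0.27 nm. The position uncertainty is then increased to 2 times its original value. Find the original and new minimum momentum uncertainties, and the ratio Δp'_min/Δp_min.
Original Δp_min = 1.953 × 10^-25 kg·m/s; new Δp'_min = 9.765 × 10^-26 kg·m/s; ratio Δp'_min/Δp_min = 1/2.

From the uncertainty principle ΔxΔp ≥ ℏ/2, the minimum momentum uncertainty is Δp_min = ℏ/(2Δx).

Original (Δx = 0.27 nm = 2.700e-10 m):
Δp_min = (1.055e-34 J·s)/(2 × 2.700e-10 m) = 1.953e-25 kg·m/s

When Δx → 2Δx:
Δp'_min = ℏ/(2 × 2Δx) = (1/2) × ℏ/(2Δx) = (1/2) × Δp_min
Δp'_min = 1/2 × 1.953e-25 kg·m/s = 9.765e-26 kg·m/s

Since Δp_min ∝ 1/Δx, when Δx is increased to 2 times its original value, Δp_min decreases to 1/2 of its original value.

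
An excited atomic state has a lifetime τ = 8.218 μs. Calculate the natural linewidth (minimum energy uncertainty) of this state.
40.047 peV

Using the energy-time uncertainty principle:
ΔEΔt ≥ ℏ/2

The lifetime τ represents the time uncertainty Δt.
The natural linewidth (minimum energy uncertainty) is:

ΔE = ℏ/(2τ)
ΔE = (1.055e-34 J·s) / (2 × 8.218e-06 s)
ΔE = 6.416e-30 J = 40.047 peV

This natural linewidth limits the precision of spectroscopic measurements.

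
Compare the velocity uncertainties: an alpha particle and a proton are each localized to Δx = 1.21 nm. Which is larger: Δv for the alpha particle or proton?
The proton has the larger minimum velocity uncertainty, by a ratio of 4.0.

For both particles, Δp_min = ℏ/(2Δx) = 4.358e-26 kg·m/s (same for both).

The velocity uncertainty is Δv = Δp/m:
- alpha particle: Δv = 4.358e-26 / 6.645e-27 = 6.558e+00 m/s = 6.558 m/s
- proton: Δv = 4.358e-26 / 1.673e-27 = 2.605e+01 m/s = 26.053 m/s

Ratio: 2.605e+01 / 6.558e+00 = 4.0

The lighter particle has larger velocity uncertainty because Δv ∝ 1/m.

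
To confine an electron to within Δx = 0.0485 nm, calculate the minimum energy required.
4.049 eV

Localizing a particle requires giving it sufficient momentum uncertainty:

1. From uncertainty principle: Δp ≥ ℏ/(2Δx)
   Δp_min = (1.055e-34 J·s) / (2 × 4.850e-11 m)
   Δp_min = 1.087e-24 kg·m/s

2. This momentum uncertainty corresponds to kinetic energy:
   KE ≈ (Δp)²/(2m) = (1.087e-24)²/(2 × 9.109e-31 kg)
   KE = 6.488e-19 J = 4.049 eV

Tighter localization requires more energy.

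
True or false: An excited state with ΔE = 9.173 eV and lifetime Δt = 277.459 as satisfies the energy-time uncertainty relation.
Yes, it satisfies the uncertainty relation.

Calculate the product ΔEΔt:
ΔE = 9.173 eV = 1.470e-18 J
ΔEΔt = (1.470e-18 J) × (2.775e-16 s)
ΔEΔt = 4.078e-34 J·s

Compare to the minimum allowed value ℏ/2:
ℏ/2 = 5.273e-35 J·s

Since ΔEΔt = 4.078e-34 J·s ≥ 5.273e-35 J·s = ℏ/2,
this satisfies the uncertainty relation.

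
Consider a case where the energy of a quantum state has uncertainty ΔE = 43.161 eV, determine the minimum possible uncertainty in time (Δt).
7.625 as

Using the energy-time uncertainty principle:
ΔEΔt ≥ ℏ/2

The minimum uncertainty in time is:
Δt_min = ℏ/(2ΔE)
Δt_min = (1.055e-34 J·s) / (2 × 6.915e-18 J)
Δt_min = 7.625e-18 s = 7.625 as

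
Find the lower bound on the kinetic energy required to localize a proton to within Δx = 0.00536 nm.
180.561 meV

Localizing a particle requires giving it sufficient momentum uncertainty:

1. From uncertainty principle: Δp ≥ ℏ/(2Δx)
   Δp_min = (1.055e-34 J·s) / (2 × 5.360e-12 m)
   Δp_min = 9.837e-24 kg·m/s

2. This momentum uncertainty corresponds to kinetic energy:
   KE ≈ (Δp)²/(2m) = (9.837e-24)²/(2 × 1.673e-27 kg)
   KE = 2.893e-20 J = 180.561 meV

Tighter localization requires more energy.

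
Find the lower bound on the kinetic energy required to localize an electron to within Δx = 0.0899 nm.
1.179 eV

Localizing a particle requires giving it sufficient momentum uncertainty:

1. From uncertainty principle: Δp ≥ ℏ/(2Δx)
   Δp_min = (1.055e-34 J·s) / (2 × 8.990e-11 m)
   Δp_min = 5.865e-25 kg·m/s

2. This momentum uncertainty corresponds to kinetic energy:
   KE ≈ (Δp)²/(2m) = (5.865e-25)²/(2 × 9.109e-31 kg)
   KE = 1.888e-19 J = 1.179 eV

Tighter localization requires more energy.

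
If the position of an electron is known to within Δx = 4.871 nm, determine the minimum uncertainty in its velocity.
11.883 km/s

Using the Heisenberg uncertainty principle and Δp = mΔv:
ΔxΔp ≥ ℏ/2
Δx(mΔv) ≥ ℏ/2

The minimum uncertainty in velocity is:
Δv_min = ℏ/(2mΔx)
Δv_min = (1.055e-34 J·s) / (2 × 9.109e-31 kg × 4.871e-09 m)
Δv_min = 1.188e+04 m/s = 11.883 km/s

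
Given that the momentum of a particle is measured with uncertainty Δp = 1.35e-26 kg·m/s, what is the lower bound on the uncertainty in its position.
3.906 nm

Using the Heisenberg uncertainty principle:
ΔxΔp ≥ ℏ/2

The minimum uncertainty in position is:
Δx_min = ℏ/(2Δp)
Δx_min = (1.055e-34 J·s) / (2 × 1.350e-26 kg·m/s)
Δx_min = 3.906e-09 m = 3.906 nm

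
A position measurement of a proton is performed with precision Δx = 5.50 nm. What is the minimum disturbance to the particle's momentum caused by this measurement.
9.587 × 10^-27 kg·m/s

The uncertainty principle implies that measuring position disturbs momentum:
ΔxΔp ≥ ℏ/2

When we measure position with precision Δx, we necessarily introduce a momentum uncertainty:
Δp ≥ ℏ/(2Δx)
Δp_min = (1.055e-34 J·s) / (2 × 5.500e-09 m)
Δp_min = 9.587e-27 kg·m/s

The more precisely we measure position, the greater the momentum disturbance.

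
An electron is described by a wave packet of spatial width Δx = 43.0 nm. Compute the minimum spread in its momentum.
1.226 × 10^-27 kg·m/s

For a wave packet, the spatial width Δx and momentum spread Δp are related by the uncertainty principle:
ΔxΔp ≥ ℏ/2

The minimum momentum spread is:
Δp_min = ℏ/(2Δx)
Δp_min = (1.055e-34 J·s) / (2 × 4.300e-08 m)
Δp_min = 1.226e-27 kg·m/s

A wave packet cannot have both a well-defined position and well-defined momentum.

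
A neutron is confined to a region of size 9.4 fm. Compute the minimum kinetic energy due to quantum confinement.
58.627 keV

Using the uncertainty principle:

1. Position uncertainty: Δx ≈ 9.400e-15 m
2. Minimum momentum uncertainty: Δp = ℏ/(2Δx) = 5.609e-21 kg·m/s
3. Minimum kinetic energy:
   KE = (Δp)²/(2m) = (5.609e-21)²/(2 × 1.675e-27 kg)
   KE = 9.393e-15 J = 58.627 keV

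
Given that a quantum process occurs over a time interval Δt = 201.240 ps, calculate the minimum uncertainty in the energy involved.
1.635 μeV

Using the energy-time uncertainty principle:
ΔEΔt ≥ ℏ/2

The minimum uncertainty in energy is:
ΔE_min = ℏ/(2Δt)
ΔE_min = (1.055e-34 J·s) / (2 × 2.012e-10 s)
ΔE_min = 2.620e-25 J = 1.635 μeV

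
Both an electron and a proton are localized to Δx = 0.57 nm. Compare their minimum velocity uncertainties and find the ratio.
The electron has the larger minimum velocity uncertainty, by a ratio of 1836.2.

For both particles, Δp_min = ℏ/(2Δx) = 9.251e-26 kg·m/s (same for both).

The velocity uncertainty is Δv = Δp/m:
- electron: Δv = 9.251e-26 / 9.109e-31 = 1.016e+05 m/s = 101.551 km/s
- proton: Δv = 9.251e-26 / 1.673e-27 = 5.531e+01 m/s = 55.306 m/s

Ratio: 1.016e+05 / 5.531e+01 = 1836.2

The lighter particle has larger velocity uncertainty because Δv ∝ 1/m.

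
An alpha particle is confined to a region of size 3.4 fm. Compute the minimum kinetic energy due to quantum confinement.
112.959 keV

Using the uncertainty principle:

1. Position uncertainty: Δx ≈ 3.400e-15 m
2. Minimum momentum uncertainty: Δp = ℏ/(2Δx) = 1.551e-20 kg·m/s
3. Minimum kinetic energy:
   KE = (Δp)²/(2m) = (1.551e-20)²/(2 × 6.645e-27 kg)
   KE = 1.810e-14 J = 112.959 keV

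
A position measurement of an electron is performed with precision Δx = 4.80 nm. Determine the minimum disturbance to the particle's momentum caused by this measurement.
1.099 × 10^-26 kg·m/s

The uncertainty principle implies that measuring position disturbs momentum:
ΔxΔp ≥ ℏ/2

When we measure position with precision Δx, we necessarily introduce a momentum uncertainty:
Δp ≥ ℏ/(2Δx)
Δp_min = (1.055e-34 J·s) / (2 × 4.800e-09 m)
Δp_min = 1.099e-26 kg·m/s

The more precisely we measure position, the greater the momentum disturbance.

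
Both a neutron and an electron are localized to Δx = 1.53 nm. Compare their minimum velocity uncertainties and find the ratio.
The electron has the larger minimum velocity uncertainty, by a ratio of 1838.7.

For both particles, Δp_min = ℏ/(2Δx) = 3.446e-26 kg·m/s (same for both).

The velocity uncertainty is Δv = Δp/m:
- neutron: Δv = 3.446e-26 / 1.675e-27 = 2.058e+01 m/s = 20.576 m/s
- electron: Δv = 3.446e-26 / 9.109e-31 = 3.783e+04 m/s = 37.833 km/s

Ratio: 3.783e+04 / 2.058e+01 = 1838.7

The lighter particle has larger velocity uncertainty because Δv ∝ 1/m.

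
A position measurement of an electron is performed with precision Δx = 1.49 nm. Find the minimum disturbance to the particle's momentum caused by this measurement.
3.539 × 10^-26 kg·m/s

The uncertainty principle implies that measuring position disturbs momentum:
ΔxΔp ≥ ℏ/2

When we measure position with precision Δx, we necessarily introduce a momentum uncertainty:
Δp ≥ ℏ/(2Δx)
Δp_min = (1.055e-34 J·s) / (2 × 1.490e-09 m)
Δp_min = 3.539e-26 kg·m/s

The more precisely we measure position, the greater the momentum disturbance.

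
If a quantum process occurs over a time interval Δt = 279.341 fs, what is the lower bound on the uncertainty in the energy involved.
1.178 meV

Using the energy-time uncertainty principle:
ΔEΔt ≥ ℏ/2

The minimum uncertainty in energy is:
ΔE_min = ℏ/(2Δt)
ΔE_min = (1.055e-34 J·s) / (2 × 2.793e-13 s)
ΔE_min = 1.888e-22 J = 1.178 meV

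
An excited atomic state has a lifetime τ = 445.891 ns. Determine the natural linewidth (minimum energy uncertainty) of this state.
738.086 peV

Using the energy-time uncertainty principle:
ΔEΔt ≥ ℏ/2

The lifetime τ represents the time uncertainty Δt.
The natural linewidth (minimum energy uncertainty) is:

ΔE = ℏ/(2τ)
ΔE = (1.055e-34 J·s) / (2 × 4.459e-07 s)
ΔE = 1.183e-28 J = 738.086 peV

This natural linewidth limits the precision of spectroscopic measurements.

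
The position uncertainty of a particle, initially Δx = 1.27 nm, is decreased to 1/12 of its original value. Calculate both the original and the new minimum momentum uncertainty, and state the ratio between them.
Original Δp_min = 4.152 × 10^-26 kg·m/s; new Δp'_min = 4.982 × 10^-25 kg·m/s; ratio Δp'_min/Δp_min = 12.

From the uncertainty principle ΔxΔp ≥ ℏ/2, the minimum momentum uncertainty is Δp_min = ℏ/(2Δx).

Original (Δx = 1.27 nm = 1.270e-09 m):
Δp_min = (1.055e-34 J·s)/(2 × 1.270e-09 m) = 4.152e-26 kg·m/s

When Δx → (1/12)Δx:
Δp'_min = ℏ/(2 × (1/12)Δx) = 12 × ℏ/(2Δx) = 12 × Δp_min
Δp'_min = 12 × 4.152e-26 kg·m/s = 4.982e-25 kg·m/s

Since Δp_min ∝ 1/Δx, when Δx is decreased to 1/12 of its original value, Δp_min increases to 12 times its original value.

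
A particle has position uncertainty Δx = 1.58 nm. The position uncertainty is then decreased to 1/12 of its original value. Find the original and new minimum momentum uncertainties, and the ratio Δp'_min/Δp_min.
Original Δp_min = 3.337 × 10^-26 kg·m/s; new Δp'_min = 4.005 × 10^-25 kg·m/s; ratio Δp'_min/Δp_min = 12.

From the uncertainty principle ΔxΔp ≥ ℏ/2, the minimum momentum uncertainty is Δp_min = ℏ/(2Δx).

Original (Δx = 1.58 nm = 1.580e-09 m):
Δp_min = (1.055e-34 J·s)/(2 × 1.580e-09 m) = 3.337e-26 kg·m/s

When Δx → (1/12)Δx:
Δp'_min = ℏ/(2 × (1/12)Δx) = 12 × ℏ/(2Δx) = 12 × Δp_min
Δp'_min = 12 × 3.337e-26 kg·m/s = 4.005e-25 kg·m/s

Since Δp_min ∝ 1/Δx, when Δx is decreased to 1/12 of its original value, Δp_min increases to 12 times its original value.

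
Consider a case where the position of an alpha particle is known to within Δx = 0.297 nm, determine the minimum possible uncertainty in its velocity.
26.719 m/s

Using the Heisenberg uncertainty principle and Δp = mΔv:
ΔxΔp ≥ ℏ/2
Δx(mΔv) ≥ ℏ/2

The minimum uncertainty in velocity is:
Δv_min = ℏ/(2mΔx)
Δv_min = (1.055e-34 J·s) / (2 × 6.645e-27 kg × 2.970e-10 m)
Δv_min = 2.672e+01 m/s = 26.719 m/s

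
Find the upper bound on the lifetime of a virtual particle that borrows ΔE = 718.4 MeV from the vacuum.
4.581 × 10^-25 s

Using the energy-time uncertainty principle:
ΔEΔt ≥ ℏ/2

For a virtual particle borrowing energy ΔE, the maximum lifetime is:
Δt_max = ℏ/(2ΔE)

Converting energy:
ΔE = 718.4 MeV = 1.151e-10 J

Δt_max = (1.055e-34 J·s) / (2 × 1.151e-10 J)
Δt_max = 4.581e-25 s = 4.581 × 10^-25 s

Virtual particles with higher borrowed energy exist for shorter times.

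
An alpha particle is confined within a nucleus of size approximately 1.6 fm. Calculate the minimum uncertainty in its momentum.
3.296 × 10^-20 kg·m/s

Using the Heisenberg uncertainty principle:
ΔxΔp ≥ ℏ/2

With Δx ≈ L = 1.600e-15 m (the confinement size):
Δp_min = ℏ/(2Δx)
Δp_min = (1.055e-34 J·s) / (2 × 1.600e-15 m)
Δp_min = 3.296e-20 kg·m/s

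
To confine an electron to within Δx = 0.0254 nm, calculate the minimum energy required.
14.764 eV

Localizing a particle requires giving it sufficient momentum uncertainty:

1. From uncertainty principle: Δp ≥ ℏ/(2Δx)
   Δp_min = (1.055e-34 J·s) / (2 × 2.540e-11 m)
   Δp_min = 2.076e-24 kg·m/s

2. This momentum uncertainty corresponds to kinetic energy:
   KE ≈ (Δp)²/(2m) = (2.076e-24)²/(2 × 9.109e-31 kg)
   KE = 2.365e-18 J = 14.764 eV

Tighter localization requires more energy.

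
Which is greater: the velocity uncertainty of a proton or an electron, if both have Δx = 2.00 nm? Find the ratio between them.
The electron has the larger minimum velocity uncertainty, by a ratio of 1836.2.

For both particles, Δp_min = ℏ/(2Δx) = 2.636e-26 kg·m/s (same for both).

The velocity uncertainty is Δv = Δp/m:
- proton: Δv = 2.636e-26 / 1.673e-27 = 1.576e+01 m/s = 15.762 m/s
- electron: Δv = 2.636e-26 / 9.109e-31 = 2.894e+04 m/s = 28.942 km/s

Ratio: 2.894e+04 / 1.576e+01 = 1836.2

The lighter particle has larger velocity uncertainty because Δv ∝ 1/m.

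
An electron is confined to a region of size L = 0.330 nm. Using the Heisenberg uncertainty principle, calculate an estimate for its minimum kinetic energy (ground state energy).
87.465 meV

Using the uncertainty principle to estimate ground state energy:

1. The position uncertainty is approximately the confinement size:
   Δx ≈ L = 3.300e-10 m

2. From ΔxΔp ≥ ℏ/2, the minimum momentum uncertainty is:
   Δp ≈ ℏ/(2L) = 1.598e-25 kg·m/s

3. The kinetic energy is approximately:
   KE ≈ (Δp)²/(2m) = (1.598e-25)²/(2 × 9.109e-31 kg)
   KE ≈ 1.401e-20 J = 87.465 meV

This is an order-of-magnitude estimate of the ground state energy.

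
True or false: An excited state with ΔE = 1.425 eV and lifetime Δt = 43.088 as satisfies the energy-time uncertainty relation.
No, it violates the uncertainty relation.

Calculate the product ΔEΔt:
ΔE = 1.425 eV = 2.283e-19 J
ΔEΔt = (2.283e-19 J) × (4.309e-17 s)
ΔEΔt = 9.837e-36 J·s

Compare to the minimum allowed value ℏ/2:
ℏ/2 = 5.273e-35 J·s

Since ΔEΔt = 9.837e-36 J·s < 5.273e-35 J·s = ℏ/2,
this violates the uncertainty relation.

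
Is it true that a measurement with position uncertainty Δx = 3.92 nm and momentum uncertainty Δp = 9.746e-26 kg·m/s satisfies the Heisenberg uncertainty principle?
Yes, it satisfies the uncertainty principle.

Calculate the product ΔxΔp:
ΔxΔp = (3.920e-09 m) × (9.746e-26 kg·m/s)
ΔxΔp = 3.820e-34 J·s

Compare to the minimum allowed value ℏ/2:
ℏ/2 = 5.273e-35 J·s

Since ΔxΔp = 3.820e-34 J·s ≥ 5.273e-35 J·s = ℏ/2,
the measurement satisfies the uncertainty principle.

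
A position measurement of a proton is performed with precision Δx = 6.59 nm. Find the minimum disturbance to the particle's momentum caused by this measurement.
8.001 × 10^-27 kg·m/s

The uncertainty principle implies that measuring position disturbs momentum:
ΔxΔp ≥ ℏ/2

When we measure position with precision Δx, we necessarily introduce a momentum uncertainty:
Δp ≥ ℏ/(2Δx)
Δp_min = (1.055e-34 J·s) / (2 × 6.590e-09 m)
Δp_min = 8.001e-27 kg·m/s

The more precisely we measure position, the greater the momentum disturbance.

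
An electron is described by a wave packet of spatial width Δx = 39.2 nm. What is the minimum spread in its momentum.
1.345 × 10^-27 kg·m/s

For a wave packet, the spatial width Δx and momentum spread Δp are related by the uncertainty principle:
ΔxΔp ≥ ℏ/2

The minimum momentum spread is:
Δp_min = ℏ/(2Δx)
Δp_min = (1.055e-34 J·s) / (2 × 3.920e-08 m)
Δp_min = 1.345e-27 kg·m/s

A wave packet cannot have both a well-defined position and well-defined momentum.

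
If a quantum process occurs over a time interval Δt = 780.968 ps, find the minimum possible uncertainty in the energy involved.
421.408 neV

Using the energy-time uncertainty principle:
ΔEΔt ≥ ℏ/2

The minimum uncertainty in energy is:
ΔE_min = ℏ/(2Δt)
ΔE_min = (1.055e-34 J·s) / (2 × 7.810e-10 s)
ΔE_min = 6.752e-26 J = 421.408 neV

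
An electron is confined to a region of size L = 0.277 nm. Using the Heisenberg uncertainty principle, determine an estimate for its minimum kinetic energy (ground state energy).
124.138 meV

Using the uncertainty principle to estimate ground state energy:

1. The position uncertainty is approximately the confinement size:
   Δx ≈ L = 2.770e-10 m

2. From ΔxΔp ≥ ℏ/2, the minimum momentum uncertainty is:
   Δp ≈ ℏ/(2L) = 1.904e-25 kg·m/s

3. The kinetic energy is approximately:
   KE ≈ (Δp)²/(2m) = (1.904e-25)²/(2 × 9.109e-31 kg)
   KE ≈ 1.989e-20 J = 124.138 meV

This is an order-of-magnitude estimate of the ground state energy.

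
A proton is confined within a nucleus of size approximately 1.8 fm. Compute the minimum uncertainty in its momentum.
2.929 × 10^-20 kg·m/s

Using the Heisenberg uncertainty principle:
ΔxΔp ≥ ℏ/2

With Δx ≈ L = 1.800e-15 m (the confinement size):
Δp_min = ℏ/(2Δx)
Δp_min = (1.055e-34 J·s) / (2 × 1.800e-15 m)
Δp_min = 2.929e-20 kg·m/s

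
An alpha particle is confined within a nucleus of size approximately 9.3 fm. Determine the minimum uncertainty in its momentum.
5.670 × 10^-21 kg·m/s

Using the Heisenberg uncertainty principle:
ΔxΔp ≥ ℏ/2

With Δx ≈ L = 9.300e-15 m (the confinement size):
Δp_min = ℏ/(2Δx)
Δp_min = (1.055e-34 J·s) / (2 × 9.300e-15 m)
Δp_min = 5.670e-21 kg·m/s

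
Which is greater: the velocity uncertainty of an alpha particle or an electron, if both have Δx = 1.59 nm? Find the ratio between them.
The electron has the larger minimum velocity uncertainty, by a ratio of 7294.3.

For both particles, Δp_min = ℏ/(2Δx) = 3.316e-26 kg·m/s (same for both).

The velocity uncertainty is Δv = Δp/m:
- alpha particle: Δv = 3.316e-26 / 6.645e-27 = 4.991e+00 m/s = 4.991 m/s
- electron: Δv = 3.316e-26 / 9.109e-31 = 3.640e+04 m/s = 36.405 km/s

Ratio: 3.640e+04 / 4.991e+00 = 7294.3

The lighter particle has larger velocity uncertainty because Δv ∝ 1/m.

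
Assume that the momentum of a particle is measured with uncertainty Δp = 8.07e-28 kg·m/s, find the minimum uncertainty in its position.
65.339 nm

Using the Heisenberg uncertainty principle:
ΔxΔp ≥ ℏ/2

The minimum uncertainty in position is:
Δx_min = ℏ/(2Δp)
Δx_min = (1.055e-34 J·s) / (2 × 8.070e-28 kg·m/s)
Δx_min = 6.534e-08 m = 65.339 nm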